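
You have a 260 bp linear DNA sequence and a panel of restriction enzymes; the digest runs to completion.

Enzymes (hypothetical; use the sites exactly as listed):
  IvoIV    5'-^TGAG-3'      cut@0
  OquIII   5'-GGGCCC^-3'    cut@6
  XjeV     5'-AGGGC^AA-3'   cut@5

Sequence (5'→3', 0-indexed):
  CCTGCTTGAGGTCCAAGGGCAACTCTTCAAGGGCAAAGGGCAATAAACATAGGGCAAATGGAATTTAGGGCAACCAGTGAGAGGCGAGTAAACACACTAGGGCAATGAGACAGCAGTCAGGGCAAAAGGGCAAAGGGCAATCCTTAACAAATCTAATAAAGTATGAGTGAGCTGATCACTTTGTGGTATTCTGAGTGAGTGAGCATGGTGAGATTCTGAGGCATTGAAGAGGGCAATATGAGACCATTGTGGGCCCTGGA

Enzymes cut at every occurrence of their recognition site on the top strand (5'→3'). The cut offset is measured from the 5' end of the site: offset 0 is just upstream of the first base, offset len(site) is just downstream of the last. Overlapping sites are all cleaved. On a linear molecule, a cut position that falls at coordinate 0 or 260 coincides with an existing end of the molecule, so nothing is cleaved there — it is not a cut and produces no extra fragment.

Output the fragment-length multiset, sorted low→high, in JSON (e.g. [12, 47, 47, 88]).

[2,4,4,4,4,4,6,6,7,7,8,8,9,14,14,14,16,18,18,18,24,25,26]

Scan for sites:
  IvoIV TGAG/0: at [6, 77, 105, 163, 167, 191, 195, 199, 208, 216, 238] ⇒ [6, 77, 105, 163, 167, 191, 195, 199, 208, 216, 238]
  OquIII GGGCCC/6: at [250] ⇒ [256]
  XjeV AGGGCAA/5: at [15, 29, 36, 50, 66, 98, 118, 126, 133, 229] ⇒ [20, 34, 41, 55, 71, 103, 123, 131, 138, 234]

All cut coordinates (distinct, sorted): [6, 20, 34, 41, 55, 71, 77, 103, 105, 123, 131, 138, 163, 167, 191, 195, 199, 208, 216, 234, 238, 256]

Fragments:
  [0,6): 6 bp
  [6,20): 14 bp
  [20,34): 14 bp
  [34,41): 7 bp
  [41,55): 14 bp
  [55,71): 16 bp
  [71,77): 6 bp
  [77,103): 26 bp
  [103,105): 2 bp
  [105,123): 18 bp
  [123,131): 8 bp
  [131,138): 7 bp
  [138,163): 25 bp
  [163,167): 4 bp
  [167,191): 24 bp
  [191,195): 4 bp
  [195,199): 4 bp
  [199,208): 9 bp
  [208,216): 8 bp
  [216,234): 18 bp
  [234,238): 4 bp
  [238,256): 18 bp
  [256,260): 4 bp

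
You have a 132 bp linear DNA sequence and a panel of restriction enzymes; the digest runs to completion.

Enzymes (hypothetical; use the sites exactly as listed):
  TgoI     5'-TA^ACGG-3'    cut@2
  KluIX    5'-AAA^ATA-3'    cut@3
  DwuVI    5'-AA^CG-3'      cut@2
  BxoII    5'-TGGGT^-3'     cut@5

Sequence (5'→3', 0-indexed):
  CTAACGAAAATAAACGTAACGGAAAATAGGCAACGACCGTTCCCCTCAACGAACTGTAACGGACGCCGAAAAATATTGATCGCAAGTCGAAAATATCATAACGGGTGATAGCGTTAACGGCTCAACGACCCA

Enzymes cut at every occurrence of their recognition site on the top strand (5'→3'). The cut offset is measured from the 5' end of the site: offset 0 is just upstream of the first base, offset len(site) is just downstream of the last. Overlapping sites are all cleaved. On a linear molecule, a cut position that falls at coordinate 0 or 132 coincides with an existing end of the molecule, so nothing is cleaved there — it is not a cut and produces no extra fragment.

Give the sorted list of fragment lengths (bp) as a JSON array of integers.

[1,1,1,1,4,4,5,5,6,7,8,8,8,9,13,15,16,20]

Per-enzyme occurrences:
  TgoI TAACGG/2: at [16, 56, 98, 114] ⇒ [18, 58, 100, 116]
  KluIX AAAATA/3: at [6, 22, 69, 89] ⇒ [9, 25, 72, 92]
  DwuVI AACG/2: at [2, 12, 17, 31, 47, 57, 99, 115, 123] ⇒ [4, 14, 19, 33, 49, 59, 101, 117, 125]
  BxoII (TGGGT, off=5): no sites

All cut coordinates (distinct, sorted): [4, 9, 14, 18, 19, 25, 33, 49, 58, 59, 72, 92, 100, 101, 116, 117, 125]

Fragments:
  [0,4): 4 bp
  [4,9): 5 bp
  [9,14): 5 bp
  [14,18): 4 bp
  [18,19): 1 bp
  [19,25): 6 bp
  [25,33): 8 bp
  [33,49): 16 bp
  [49,58): 9 bp
  [58,59): 1 bp
  [59,72): 13 bp
  [72,92): 20 bp
  [92,100): 8 bp
  [100,101): 1 bp
  [101,116): 15 bp
  [116,117): 1 bp
  [117,125): 8 bp
  [125,132): 7 bp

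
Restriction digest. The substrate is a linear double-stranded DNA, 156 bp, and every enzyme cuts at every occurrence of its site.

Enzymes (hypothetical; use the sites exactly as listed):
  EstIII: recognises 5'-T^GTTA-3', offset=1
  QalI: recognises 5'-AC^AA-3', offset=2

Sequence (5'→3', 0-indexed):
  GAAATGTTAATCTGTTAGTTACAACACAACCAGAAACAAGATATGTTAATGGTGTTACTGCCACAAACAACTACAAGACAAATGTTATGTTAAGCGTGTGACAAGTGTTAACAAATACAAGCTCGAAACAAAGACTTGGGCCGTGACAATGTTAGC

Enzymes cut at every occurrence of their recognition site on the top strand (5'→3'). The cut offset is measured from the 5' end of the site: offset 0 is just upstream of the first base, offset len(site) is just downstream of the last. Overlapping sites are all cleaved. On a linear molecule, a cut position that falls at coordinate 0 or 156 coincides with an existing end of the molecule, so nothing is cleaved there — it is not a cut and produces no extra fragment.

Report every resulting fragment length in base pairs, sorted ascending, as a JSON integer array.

Per-enzyme occurrences:
  EstIII (TGTTA, off=1): starts [4, 12, 43, 52, 82, 87, 105, 149] → cuts [5, 13, 44, 53, 83, 88, 106, 150]
  QalI (ACAA, off=2): starts [20, 25, 35, 62, 66, 72, 77, 100, 110, 116, 127, 145] → cuts [22, 27, 37, 64, 68, 74, 79, 102, 112, 118, 129, 147]

Pooled cuts: [5, 13, 22, 27, 37, 44, 53, 64, 68, 74, 79, 83, 88, 102, 106, 112, 118, 129, 147, 150]

Fragments:
  [0,5): 5 bp
  [5,13): 8 bp
  [13,22): 9 bp
  [22,27): 5 bp
  [27,37): 10 bp
  [37,44): 7 bp
  [44,53): 9 bp
  [53,64): 11 bp
  [64,68): 4 bp
  [68,74): 6 bp
  [74,79): 5 bp
  [79,83): 4 bp
  [83,88): 5 bp
  [88,102): 14 bp
  [102,106): 4 bp
  [106,112): 6 bp
  [112,118): 6 bp
  [118,129): 11 bp
  [129,147): 18 bp
  [147,150): 3 bp
  [150,156): 6 bp

[3,4,4,4,5,5,5,5,6,6,6,6,7,8,9,9,10,11,11,14,18]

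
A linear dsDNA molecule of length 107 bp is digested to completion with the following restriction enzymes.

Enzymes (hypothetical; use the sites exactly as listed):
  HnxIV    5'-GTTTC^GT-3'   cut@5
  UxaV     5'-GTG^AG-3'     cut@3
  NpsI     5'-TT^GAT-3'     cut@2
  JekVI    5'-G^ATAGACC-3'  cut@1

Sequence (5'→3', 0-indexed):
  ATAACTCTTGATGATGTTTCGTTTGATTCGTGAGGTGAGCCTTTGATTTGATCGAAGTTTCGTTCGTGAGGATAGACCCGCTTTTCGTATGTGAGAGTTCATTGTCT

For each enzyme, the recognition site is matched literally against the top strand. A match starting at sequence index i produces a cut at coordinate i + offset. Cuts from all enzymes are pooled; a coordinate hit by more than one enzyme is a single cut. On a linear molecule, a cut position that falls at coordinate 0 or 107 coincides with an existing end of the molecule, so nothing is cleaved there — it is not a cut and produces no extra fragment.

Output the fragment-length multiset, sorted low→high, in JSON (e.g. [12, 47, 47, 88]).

[3,4,5,5,7,7,8,9,11,12,14,22]

Scan for sites:
  HnxIV (GTTTCGT, off=5): starts [15, 56] → cuts [20, 61]
  UxaV (GTGAG, off=3): starts [29, 34, 65, 90] → cuts [32, 37, 68, 93]
  NpsI (TTGAT, off=2): starts [7, 22, 42, 47] → cuts [9, 24, 44, 49]
  JekVI (GATAGACC, off=1): starts [70] → cuts [71]

All cut coordinates (distinct, sorted): [9, 20, 24, 32, 37, 44, 49, 61, 68, 71, 93]

Fragment lengths:
  [0,9): 9 bp
  [9,20): 11 bp
  [20,24): 4 bp
  [24,32): 8 bp
  [32,37): 5 bp
  [37,44): 7 bp
  [44,49): 5 bp
  [49,61): 12 bp
  [61,68): 7 bp
  [68,71): 3 bp
  [71,93): 22 bp
  [93,107): 14 bp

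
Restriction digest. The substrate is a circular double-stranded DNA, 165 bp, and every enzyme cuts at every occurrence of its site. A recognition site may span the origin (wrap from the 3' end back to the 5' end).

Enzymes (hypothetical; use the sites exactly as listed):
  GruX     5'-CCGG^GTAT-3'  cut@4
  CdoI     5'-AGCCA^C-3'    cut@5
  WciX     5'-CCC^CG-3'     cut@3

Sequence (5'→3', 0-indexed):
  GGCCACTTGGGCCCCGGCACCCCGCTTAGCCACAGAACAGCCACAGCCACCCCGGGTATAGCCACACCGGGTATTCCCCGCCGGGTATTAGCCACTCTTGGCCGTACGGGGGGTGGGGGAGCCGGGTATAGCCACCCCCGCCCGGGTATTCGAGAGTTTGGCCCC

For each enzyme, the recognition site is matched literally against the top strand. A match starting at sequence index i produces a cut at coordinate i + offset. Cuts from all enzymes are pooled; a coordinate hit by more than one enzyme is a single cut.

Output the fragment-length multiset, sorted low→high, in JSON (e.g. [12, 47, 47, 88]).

[3,3,4,6,6,6,7,8,8,9,9,10,10,11,15,19,31]

Site scan:
  GruX CCGGGTAT/4: at [51, 66, 80, 121, 141] ⇒ [55, 70, 84, 125, 145]
  CdoI AGCCAC/5: at [27, 38, 44, 59, 89, 129] ⇒ [32, 43, 49, 64, 94, 134]
  WciX CCCCG/3: at [11, 19, 49, 75, 135, 161] ⇒ [14, 22, 52, 78, 138, 164]

All cut coordinates (distinct, sorted): [14, 22, 32, 43, 49, 52, 55, 64, 70, 78, 84, 94, 125, 134, 138, 145, 164]

Fragments:
  14→22: 8 bp
  22→32: 10 bp
  32→43: 11 bp
  43→49: 6 bp
  49→52: 3 bp
  52→55: 3 bp
  55→64: 9 bp
  64→70: 6 bp
  70→78: 8 bp
  78→84: 6 bp
  84→94: 10 bp
  94→125: 31 bp
  125→134: 9 bp
  134→138: 4 bp
  138→145: 7 bp
  145→164: 19 bp
  164→14 (wrap): 165-164+14 = 15 bp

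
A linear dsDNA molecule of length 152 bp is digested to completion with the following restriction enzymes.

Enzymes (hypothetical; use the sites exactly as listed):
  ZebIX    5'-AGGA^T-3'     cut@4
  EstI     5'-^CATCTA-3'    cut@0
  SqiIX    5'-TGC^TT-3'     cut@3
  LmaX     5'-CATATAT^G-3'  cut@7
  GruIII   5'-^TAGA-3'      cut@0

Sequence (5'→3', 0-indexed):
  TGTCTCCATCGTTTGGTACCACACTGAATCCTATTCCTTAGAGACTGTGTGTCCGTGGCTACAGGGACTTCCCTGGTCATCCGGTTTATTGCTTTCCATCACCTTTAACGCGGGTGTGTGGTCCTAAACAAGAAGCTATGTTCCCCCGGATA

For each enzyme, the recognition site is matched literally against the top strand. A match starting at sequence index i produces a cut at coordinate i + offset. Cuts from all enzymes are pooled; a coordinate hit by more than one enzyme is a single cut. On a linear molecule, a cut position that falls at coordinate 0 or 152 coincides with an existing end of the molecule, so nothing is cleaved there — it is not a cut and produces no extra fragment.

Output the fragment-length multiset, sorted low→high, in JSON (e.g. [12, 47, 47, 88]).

Site scan:
  ZebIX (AGGAT, off=4): no sites
  EstI (CATCTA, off=0): no sites
  SqiIX TGCTT/3: at [89] ⇒ [92]
  LmaX (CATATATG, off=7): no sites
  GruIII TAGA/0: at [38] ⇒ [38]

All cut coordinates (distinct, sorted): [38, 92]

Fragments:
  [0,38): 38 bp
  [38,92): 54 bp
  [92,152): 60 bp

[38,54,60]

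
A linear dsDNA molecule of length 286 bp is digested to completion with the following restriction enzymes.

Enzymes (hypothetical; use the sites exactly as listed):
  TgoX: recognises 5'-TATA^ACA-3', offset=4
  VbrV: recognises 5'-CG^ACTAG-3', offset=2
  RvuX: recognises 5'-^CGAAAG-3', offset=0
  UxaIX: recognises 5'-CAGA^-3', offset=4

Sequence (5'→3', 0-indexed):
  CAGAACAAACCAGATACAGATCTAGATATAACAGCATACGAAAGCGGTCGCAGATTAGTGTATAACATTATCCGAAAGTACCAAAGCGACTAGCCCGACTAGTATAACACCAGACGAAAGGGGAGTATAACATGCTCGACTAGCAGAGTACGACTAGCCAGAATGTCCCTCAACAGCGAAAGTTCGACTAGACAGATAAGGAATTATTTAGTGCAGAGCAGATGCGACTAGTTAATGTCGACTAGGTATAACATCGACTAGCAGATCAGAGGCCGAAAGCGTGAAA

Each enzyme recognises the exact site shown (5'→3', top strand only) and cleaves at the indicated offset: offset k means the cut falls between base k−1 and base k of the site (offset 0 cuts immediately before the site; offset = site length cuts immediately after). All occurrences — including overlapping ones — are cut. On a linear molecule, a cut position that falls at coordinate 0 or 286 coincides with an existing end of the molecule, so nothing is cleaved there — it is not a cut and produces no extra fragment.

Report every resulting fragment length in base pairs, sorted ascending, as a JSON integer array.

[3,4,4,5,5,5,6,6,8,8,8,9,9,9,9,9,10,10,10,10,10,10,10,13,14,14,15,16,16,21]

Site scan:
  TgoX (TATAACA, off=4): starts [26, 60, 102, 125, 246] → cuts [30, 64, 106, 129, 250]
  VbrV (CGACTAG, off=2): starts [86, 95, 136, 150, 184, 224, 238, 254] → cuts [88, 97, 138, 152, 186, 226, 240, 256]
  RvuX (CGAAAG, off=0): starts [38, 72, 114, 176, 273] → cuts [38, 72, 114, 176, 273]
  UxaIX (CAGA, off=4): starts [0, 10, 16, 50, 110, 143, 158, 192, 213, 218, 261, 266] → cuts [4, 14, 20, 54, 114, 147, 162, 196, 217, 222, 265, 270]

Pooled cuts: [4, 14, 20, 30, 38, 54, 64, 72, 88, 97, 106, 114, 129, 138, 147, 152, 162, 176, 186, 196, 217, 222, 226, 240, 250, 256, 265, 270, 273]

Fragment lengths:
  [0,4): 4 bp
  [4,14): 10 bp
  [14,20): 6 bp
  [20,30): 10 bp
  [30,38): 8 bp
  [38,54): 16 bp
  [54,64): 10 bp
  [64,72): 8 bp
  [72,88): 16 bp
  [88,97): 9 bp
  [97,106): 9 bp
  [106,114): 8 bp
  [114,129): 15 bp
  [129,138): 9 bp
  [138,147): 9 bp
  [147,152): 5 bp
  [152,162): 10 bp
  [162,176): 14 bp
  [176,186): 10 bp
  [186,196): 10 bp
  [196,217): 21 bp
  [217,222): 5 bp
  [222,226): 4 bp
  [226,240): 14 bp
  [240,250): 10 bp
  [250,256): 6 bp
  [256,265): 9 bp
  [265,270): 5 bp
  [270,273): 3 bp
  [273,286): 13 bp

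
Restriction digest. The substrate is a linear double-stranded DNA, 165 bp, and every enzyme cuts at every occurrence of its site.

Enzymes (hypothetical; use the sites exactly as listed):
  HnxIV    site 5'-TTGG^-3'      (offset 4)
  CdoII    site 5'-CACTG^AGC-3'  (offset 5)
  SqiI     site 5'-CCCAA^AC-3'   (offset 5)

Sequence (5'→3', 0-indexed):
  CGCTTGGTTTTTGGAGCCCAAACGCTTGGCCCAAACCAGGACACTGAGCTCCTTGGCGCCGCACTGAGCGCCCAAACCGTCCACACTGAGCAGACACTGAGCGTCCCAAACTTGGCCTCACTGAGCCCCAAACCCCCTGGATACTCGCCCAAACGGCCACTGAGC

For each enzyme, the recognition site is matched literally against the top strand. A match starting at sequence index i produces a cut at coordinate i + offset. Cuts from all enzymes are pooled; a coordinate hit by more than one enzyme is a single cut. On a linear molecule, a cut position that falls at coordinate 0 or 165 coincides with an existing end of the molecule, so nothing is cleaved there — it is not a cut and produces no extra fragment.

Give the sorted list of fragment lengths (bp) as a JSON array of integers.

[3,5,6,7,7,7,8,8,8,9,10,10,10,10,11,12,13,21]

Scan for sites:
  HnxIV TTGG/4: at [3, 10, 25, 52, 111] ⇒ [7, 14, 29, 56, 115]
  CdoII CACTGAGC/5: at [41, 61, 83, 94, 118, 157] ⇒ [46, 66, 88, 99, 123, 162]
  SqiI CCCAAAC/5: at [16, 29, 70, 104, 126, 147] ⇒ [21, 34, 75, 109, 131, 152]

All cut coordinates (distinct, sorted): [7, 14, 21, 29, 34, 46, 56, 66, 75, 88, 99, 109, 115, 123, 131, 152, 162]

Fragment lengths:
  [0,7): 7 bp
  [7,14): 7 bp
  [14,21): 7 bp
  [21,29): 8 bp
  [29,34): 5 bp
  [34,46): 12 bp
  [46,56): 10 bp
  [56,66): 10 bp
  [66,75): 9 bp
  [75,88): 13 bp
  [88,99): 11 bp
  [99,109): 10 bp
  [109,115): 6 bp
  [115,123): 8 bp
  [123,131): 8 bp
  [131,152): 21 bp
  [152,162): 10 bp
  [162,165): 3 bp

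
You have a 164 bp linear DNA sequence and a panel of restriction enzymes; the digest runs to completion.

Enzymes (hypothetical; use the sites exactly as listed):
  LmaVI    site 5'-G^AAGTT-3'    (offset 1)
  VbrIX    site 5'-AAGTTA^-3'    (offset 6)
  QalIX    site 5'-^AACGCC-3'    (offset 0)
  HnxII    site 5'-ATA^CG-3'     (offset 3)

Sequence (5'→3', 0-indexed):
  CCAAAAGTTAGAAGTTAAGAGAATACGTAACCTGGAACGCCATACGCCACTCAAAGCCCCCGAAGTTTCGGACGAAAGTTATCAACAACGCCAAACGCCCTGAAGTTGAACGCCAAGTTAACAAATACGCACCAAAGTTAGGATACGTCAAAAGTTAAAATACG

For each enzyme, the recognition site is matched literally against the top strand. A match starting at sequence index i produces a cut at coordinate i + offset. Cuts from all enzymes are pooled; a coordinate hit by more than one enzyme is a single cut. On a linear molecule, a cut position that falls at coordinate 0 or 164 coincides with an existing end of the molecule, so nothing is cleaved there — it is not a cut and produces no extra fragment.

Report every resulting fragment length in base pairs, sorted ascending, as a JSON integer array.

Scan for sites:
  LmaVI GAAGTT/1: at [10, 61, 101] ⇒ [11, 62, 102]
  VbrIX AAGTTA/6: at [4, 11, 75, 114, 134, 151] ⇒ [10, 17, 81, 120, 140, 157]
  QalIX AACGCC/0: at [35, 86, 93, 108] ⇒ [35, 86, 93, 108]
  HnxII ATACG/3: at [22, 41, 124, 142, 159] ⇒ [25, 44, 127, 145, 162]

Pooled cuts: [10, 11, 17, 25, 35, 44, 62, 81, 86, 93, 102, 108, 120, 127, 140, 145, 157, 162]

Fragment lengths:
  [0,10): 10 bp
  [10,11): 1 bp
  [11,17): 6 bp
  [17,25): 8 bp
  [25,35): 10 bp
  [35,44): 9 bp
  [44,62): 18 bp
  [62,81): 19 bp
  [81,86): 5 bp
  [86,93): 7 bp
  [93,102): 9 bp
  [102,108): 6 bp
  [108,120): 12 bp
  [120,127): 7 bp
  [127,140): 13 bp
  [140,145): 5 bp
  [145,157): 12 bp
  [157,162): 5 bp
  [162,164): 2 bp

[1,2,5,5,5,6,6,7,7,8,9,9,10,10,12,12,13,18,19]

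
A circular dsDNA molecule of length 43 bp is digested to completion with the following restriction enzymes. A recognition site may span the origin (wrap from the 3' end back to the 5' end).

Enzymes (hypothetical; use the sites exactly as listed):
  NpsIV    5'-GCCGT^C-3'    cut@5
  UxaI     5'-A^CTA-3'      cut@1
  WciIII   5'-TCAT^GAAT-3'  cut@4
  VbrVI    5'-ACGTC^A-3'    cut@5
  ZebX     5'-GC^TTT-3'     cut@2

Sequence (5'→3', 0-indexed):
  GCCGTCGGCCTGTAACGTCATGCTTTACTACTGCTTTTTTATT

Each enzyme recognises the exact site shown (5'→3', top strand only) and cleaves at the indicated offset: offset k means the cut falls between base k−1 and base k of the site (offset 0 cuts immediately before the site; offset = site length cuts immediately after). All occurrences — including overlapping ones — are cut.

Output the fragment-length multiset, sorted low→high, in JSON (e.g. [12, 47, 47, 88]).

Site scan:
  NpsIV (GCCGTC, off=5): starts [0] → cuts [5]
  UxaI (ACTA, off=1): starts [26] → cuts [27]
  WciIII (TCATGAAT, off=4): no sites
  VbrVI (ACGTCA, off=5): starts [14] → cuts [19]
  ZebX (GCTTT, off=2): starts [21, 32] → cuts [23, 34]

Pooled cuts: [5, 19, 23, 27, 34]

Fragment lengths:
  5→19: 14 bp
  19→23: 4 bp
  23→27: 4 bp
  27→34: 7 bp
  34→5 (wrap): 43-34+5 = 14 bp

[4,4,7,14,14]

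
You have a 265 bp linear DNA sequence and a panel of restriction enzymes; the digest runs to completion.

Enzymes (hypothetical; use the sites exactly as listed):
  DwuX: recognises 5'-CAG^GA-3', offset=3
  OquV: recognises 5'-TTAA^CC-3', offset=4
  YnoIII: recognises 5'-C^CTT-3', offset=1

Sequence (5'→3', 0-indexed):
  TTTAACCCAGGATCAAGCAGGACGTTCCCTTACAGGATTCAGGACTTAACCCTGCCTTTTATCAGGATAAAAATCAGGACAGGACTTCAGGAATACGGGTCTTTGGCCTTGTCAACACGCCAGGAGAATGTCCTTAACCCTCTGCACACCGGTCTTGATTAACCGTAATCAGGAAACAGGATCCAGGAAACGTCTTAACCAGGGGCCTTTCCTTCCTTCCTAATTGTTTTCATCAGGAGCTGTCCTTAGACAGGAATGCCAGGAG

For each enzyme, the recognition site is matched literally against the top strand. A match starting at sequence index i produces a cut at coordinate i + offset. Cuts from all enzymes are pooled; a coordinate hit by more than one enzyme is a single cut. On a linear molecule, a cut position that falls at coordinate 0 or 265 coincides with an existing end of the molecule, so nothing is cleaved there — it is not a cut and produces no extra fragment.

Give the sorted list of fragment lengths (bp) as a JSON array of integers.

Scan for sites:
  DwuX (CAGGA, off=3): starts [7, 17, 32, 39, 62, 74, 79, 87, 120, 169, 176, 183, 233, 250, 259] → cuts [10, 20, 35, 42, 65, 77, 82, 90, 123, 172, 179, 186, 236, 253, 262]
  OquV (TTAACC, off=4): starts [1, 45, 133, 158, 194] → cuts [5, 49, 137, 162, 198]
  YnoIII (CCTT, off=1): starts [27, 54, 106, 131, 205, 210, 214, 243] → cuts [28, 55, 107, 132, 206, 211, 215, 244]

Pooled cuts: [5, 10, 20, 28, 35, 42, 49, 55, 65, 77, 82, 90, 107, 123, 132, 137, 162, 172, 179, 186, 198, 206, 211, 215, 236, 244, 253, 262]

Fragments:
  [0,5): 5 bp
  [5,10): 5 bp
  [10,20): 10 bp
  [20,28): 8 bp
  [28,35): 7 bp
  [35,42): 7 bp
  [42,49): 7 bp
  [49,55): 6 bp
  [55,65): 10 bp
  [65,77): 12 bp
  [77,82): 5 bp
  [82,90): 8 bp
  [90,107): 17 bp
  [107,123): 16 bp
  [123,132): 9 bp
  [132,137): 5 bp
  [137,162): 25 bp
  [162,172): 10 bp
  [172,179): 7 bp
  [179,186): 7 bp
  [186,198): 12 bp
  [198,206): 8 bp
  [206,211): 5 bp
  [211,215): 4 bp
  [215,236): 21 bp
  [236,244): 8 bp
  [244,253): 9 bp
  [253,262): 9 bp
  [262,265): 3 bp

[3,4,5,5,5,5,5,6,7,7,7,7,7,8,8,8,8,9,9,9,10,10,10,12,12,16,17,21,25]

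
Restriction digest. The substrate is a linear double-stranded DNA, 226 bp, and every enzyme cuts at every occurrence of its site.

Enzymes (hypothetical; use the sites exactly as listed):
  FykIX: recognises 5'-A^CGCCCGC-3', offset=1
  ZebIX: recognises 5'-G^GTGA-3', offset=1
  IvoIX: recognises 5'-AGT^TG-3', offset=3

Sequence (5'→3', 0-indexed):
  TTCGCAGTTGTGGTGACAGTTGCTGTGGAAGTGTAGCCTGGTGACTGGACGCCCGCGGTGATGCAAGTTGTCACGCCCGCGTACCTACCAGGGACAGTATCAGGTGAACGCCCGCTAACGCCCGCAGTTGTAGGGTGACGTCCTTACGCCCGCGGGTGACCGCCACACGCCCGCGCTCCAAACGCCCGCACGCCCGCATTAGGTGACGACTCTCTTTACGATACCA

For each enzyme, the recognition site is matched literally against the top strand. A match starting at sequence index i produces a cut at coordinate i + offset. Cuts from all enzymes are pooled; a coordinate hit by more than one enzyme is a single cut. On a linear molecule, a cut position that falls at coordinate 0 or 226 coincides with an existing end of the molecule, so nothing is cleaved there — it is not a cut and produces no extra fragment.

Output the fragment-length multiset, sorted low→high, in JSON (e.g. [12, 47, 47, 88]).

Site scan:
  FykIX (ACGCCCGC, off=1): starts [48, 72, 107, 117, 145, 166, 181, 189] → cuts [49, 73, 108, 118, 146, 167, 182, 190]
  ZebIX (GGTGA, off=1): starts [11, 39, 56, 102, 133, 154, 201] → cuts [12, 40, 57, 103, 134, 155, 202]
  IvoIX (AGTTG, off=3): starts [5, 17, 65, 125] → cuts [8, 20, 68, 128]

Pooled cuts: [8, 12, 20, 40, 49, 57, 68, 73, 103, 108, 118, 128, 134, 146, 155, 167, 182, 190, 202]

Fragments:
  [0,8): 8 bp
  [8,12): 4 bp
  [12,20): 8 bp
  [20,40): 20 bp
  [40,49): 9 bp
  [49,57): 8 bp
  [57,68): 11 bp
  [68,73): 5 bp
  [73,103): 30 bp
  [103,108): 5 bp
  [108,118): 10 bp
  [118,128): 10 bp
  [128,134): 6 bp
  [134,146): 12 bp
  [146,155): 9 bp
  [155,167): 12 bp
  [167,182): 15 bp
  [182,190): 8 bp
  [190,202): 12 bp
  [202,226): 24 bp

[4,5,5,6,8,8,8,8,9,9,10,10,11,12,12,12,15,20,24,30]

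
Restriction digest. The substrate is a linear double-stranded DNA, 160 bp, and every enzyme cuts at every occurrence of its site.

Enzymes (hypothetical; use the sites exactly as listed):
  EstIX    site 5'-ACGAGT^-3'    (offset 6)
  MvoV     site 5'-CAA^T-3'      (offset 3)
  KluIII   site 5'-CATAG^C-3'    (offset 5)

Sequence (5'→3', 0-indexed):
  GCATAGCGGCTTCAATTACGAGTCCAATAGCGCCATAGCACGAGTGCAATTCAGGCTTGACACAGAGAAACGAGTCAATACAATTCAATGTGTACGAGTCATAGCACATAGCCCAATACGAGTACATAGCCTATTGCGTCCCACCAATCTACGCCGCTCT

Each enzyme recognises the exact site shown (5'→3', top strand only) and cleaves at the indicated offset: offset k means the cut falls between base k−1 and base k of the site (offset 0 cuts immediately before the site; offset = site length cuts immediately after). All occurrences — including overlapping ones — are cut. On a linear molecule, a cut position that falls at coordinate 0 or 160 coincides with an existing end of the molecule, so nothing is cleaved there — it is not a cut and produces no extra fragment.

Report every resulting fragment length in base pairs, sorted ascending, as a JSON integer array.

Per-enzyme occurrences:
  EstIX ACGAGT/6: at [17, 39, 69, 93, 117] ⇒ [23, 45, 75, 99, 123]
  MvoV CAAT/3: at [12, 24, 46, 75, 80, 85, 113, 144] ⇒ [15, 27, 49, 78, 83, 88, 116, 147]
  KluIII CATAGC/5: at [1, 33, 99, 106, 124] ⇒ [6, 38, 104, 111, 129]

Pooled cuts: [6, 15, 23, 27, 38, 45, 49, 75, 78, 83, 88, 99, 104, 111, 116, 123, 129, 147]

Fragment lengths:
  [0,6): 6 bp
  [6,15): 9 bp
  [15,23): 8 bp
  [23,27): 4 bp
  [27,38): 11 bp
  [38,45): 7 bp
  [45,49): 4 bp
  [49,75): 26 bp
  [75,78): 3 bp
  [78,83): 5 bp
  [83,88): 5 bp
  [88,99): 11 bp
  [99,104): 5 bp
  [104,111): 7 bp
  [111,116): 5 bp
  [116,123): 7 bp
  [123,129): 6 bp
  [129,147): 18 bp
  [147,160): 13 bp

[3,4,4,5,5,5,5,6,6,7,7,7,8,9,11,11,13,18,26]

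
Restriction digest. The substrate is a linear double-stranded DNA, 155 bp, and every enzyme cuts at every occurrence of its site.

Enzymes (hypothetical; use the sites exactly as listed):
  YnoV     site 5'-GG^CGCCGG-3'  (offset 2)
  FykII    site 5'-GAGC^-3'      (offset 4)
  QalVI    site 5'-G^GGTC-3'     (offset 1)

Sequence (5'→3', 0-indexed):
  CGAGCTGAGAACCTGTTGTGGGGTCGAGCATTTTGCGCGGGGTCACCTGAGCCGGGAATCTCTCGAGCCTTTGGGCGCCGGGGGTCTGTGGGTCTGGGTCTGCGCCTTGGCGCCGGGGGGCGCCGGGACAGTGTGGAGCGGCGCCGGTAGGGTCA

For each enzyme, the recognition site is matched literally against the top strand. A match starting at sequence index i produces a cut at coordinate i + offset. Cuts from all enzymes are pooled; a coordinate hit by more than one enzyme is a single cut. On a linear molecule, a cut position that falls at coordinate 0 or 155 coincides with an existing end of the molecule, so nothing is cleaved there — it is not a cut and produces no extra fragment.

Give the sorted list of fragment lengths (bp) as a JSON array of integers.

Per-enzyme occurrences:
  YnoV GGCGCCGG/2: at [73, 108, 118, 139] ⇒ [75, 110, 120, 141]
  FykII GAGC/4: at [1, 25, 48, 64, 135] ⇒ [5, 29, 52, 68, 139]
  QalVI GGGTC/1: at [20, 39, 81, 89, 95, 149] ⇒ [21, 40, 82, 90, 96, 150]

All cut coordinates (distinct, sorted): [5, 21, 29, 40, 52, 68, 75, 82, 90, 96, 110, 120, 139, 141, 150]

Fragments:
  [0,5): 5 bp
  [5,21): 16 bp
  [21,29): 8 bp
  [29,40): 11 bp
  [40,52): 12 bp
  [52,68): 16 bp
  [68,75): 7 bp
  [75,82): 7 bp
  [82,90): 8 bp
  [90,96): 6 bp
  [96,110): 14 bp
  [110,120): 10 bp
  [120,139): 19 bp
  [139,141): 2 bp
  [141,150): 9 bp
  [150,155): 5 bp

[2,5,5,6,7,7,8,8,9,10,11,12,14,16,16,19]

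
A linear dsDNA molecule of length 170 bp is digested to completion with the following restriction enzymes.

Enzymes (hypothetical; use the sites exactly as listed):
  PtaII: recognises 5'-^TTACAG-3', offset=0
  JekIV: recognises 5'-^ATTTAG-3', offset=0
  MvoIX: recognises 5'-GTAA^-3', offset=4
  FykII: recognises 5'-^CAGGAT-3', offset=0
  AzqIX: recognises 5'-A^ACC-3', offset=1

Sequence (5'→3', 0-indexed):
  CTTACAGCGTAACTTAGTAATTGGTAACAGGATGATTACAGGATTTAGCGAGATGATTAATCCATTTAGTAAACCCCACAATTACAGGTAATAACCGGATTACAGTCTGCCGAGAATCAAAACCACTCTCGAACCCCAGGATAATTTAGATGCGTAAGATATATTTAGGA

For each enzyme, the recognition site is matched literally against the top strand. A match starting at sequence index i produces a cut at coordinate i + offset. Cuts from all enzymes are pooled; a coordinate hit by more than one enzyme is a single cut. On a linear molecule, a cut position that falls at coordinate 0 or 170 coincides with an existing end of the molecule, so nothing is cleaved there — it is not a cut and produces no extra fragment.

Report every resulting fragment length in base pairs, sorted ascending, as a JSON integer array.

Site scan:
  PtaII (TTACAG, off=0): starts [1, 35, 81, 99] → cuts [1, 35, 81, 99]
  JekIV (ATTTAG, off=0): starts [42, 63, 143, 162] → cuts [42, 63, 143, 162]
  MvoIX (GTAA, off=4): starts [8, 16, 23, 68, 87, 153] → cuts [12, 20, 27, 72, 91, 157]
  FykII (CAGGAT, off=0): starts [27, 38, 136] → cuts [27, 38, 136]
  AzqIX (AACC, off=1): starts [71, 92, 120, 131] → cuts [72, 93, 121, 132]

All cut coordinates (distinct, sorted): [1, 12, 20, 27, 35, 38, 42, 63, 72, 81, 91, 93, 99, 121, 132, 136, 143, 157, 162]

Fragments:
  [0,1): 1 bp
  [1,12): 11 bp
  [12,20): 8 bp
  [20,27): 7 bp
  [27,35): 8 bp
  [35,38): 3 bp
  [38,42): 4 bp
  [42,63): 21 bp
  [63,72): 9 bp
  [72,81): 9 bp
  [81,91): 10 bp
  [91,93): 2 bp
  [93,99): 6 bp
  [99,121): 22 bp
  [121,132): 11 bp
  [132,136): 4 bp
  [136,143): 7 bp
  [143,157): 14 bp
  [157,162): 5 bp
  [162,170): 8 bp

[1,2,3,4,4,5,6,7,7,8,8,8,9,9,10,11,11,14,21,22]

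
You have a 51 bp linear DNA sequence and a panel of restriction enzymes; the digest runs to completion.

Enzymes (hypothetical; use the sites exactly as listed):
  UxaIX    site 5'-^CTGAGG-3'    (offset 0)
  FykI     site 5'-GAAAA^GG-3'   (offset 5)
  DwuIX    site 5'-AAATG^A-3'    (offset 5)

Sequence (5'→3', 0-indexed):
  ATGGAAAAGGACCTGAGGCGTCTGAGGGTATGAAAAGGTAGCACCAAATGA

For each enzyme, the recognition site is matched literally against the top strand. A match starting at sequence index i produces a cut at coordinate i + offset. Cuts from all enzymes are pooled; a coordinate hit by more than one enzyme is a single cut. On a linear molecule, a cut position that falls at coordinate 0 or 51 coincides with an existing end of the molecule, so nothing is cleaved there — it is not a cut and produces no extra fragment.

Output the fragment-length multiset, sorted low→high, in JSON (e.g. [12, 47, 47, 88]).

Site scan:
  UxaIX CTGAGG/0: at [12, 21] ⇒ [12, 21]
  FykI GAAAAGG/5: at [3, 31] ⇒ [8, 36]
  DwuIX AAATGA/5: at [45] ⇒ [50]

All cut coordinates (distinct, sorted): [8, 12, 21, 36, 50]

Fragment lengths:
  [0,8): 8 bp
  [8,12): 4 bp
  [12,21): 9 bp
  [21,36): 15 bp
  [36,50): 14 bp
  [50,51): 1 bp

[1,4,8,9,14,15]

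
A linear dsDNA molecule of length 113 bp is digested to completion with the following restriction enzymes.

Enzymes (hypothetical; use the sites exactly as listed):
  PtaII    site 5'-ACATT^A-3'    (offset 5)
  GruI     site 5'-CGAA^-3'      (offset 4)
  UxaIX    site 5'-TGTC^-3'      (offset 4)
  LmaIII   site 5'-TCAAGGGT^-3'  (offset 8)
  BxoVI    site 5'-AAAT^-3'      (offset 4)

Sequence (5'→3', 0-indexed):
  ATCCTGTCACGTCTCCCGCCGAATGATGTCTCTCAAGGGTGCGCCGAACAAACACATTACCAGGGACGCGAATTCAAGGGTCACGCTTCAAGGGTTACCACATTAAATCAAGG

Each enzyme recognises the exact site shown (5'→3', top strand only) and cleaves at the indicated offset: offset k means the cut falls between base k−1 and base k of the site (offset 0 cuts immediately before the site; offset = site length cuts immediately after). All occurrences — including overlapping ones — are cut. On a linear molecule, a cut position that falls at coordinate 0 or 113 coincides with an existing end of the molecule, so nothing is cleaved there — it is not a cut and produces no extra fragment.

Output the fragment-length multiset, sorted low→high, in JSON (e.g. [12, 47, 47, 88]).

[4,5,7,8,8,9,9,10,10,14,14,15]

Per-enzyme occurrences:
  PtaII ACATTA/5: at [53, 99] ⇒ [58, 104]
  GruI CGAA/4: at [19, 44, 68] ⇒ [23, 48, 72]
  UxaIX TGTC/4: at [4, 26] ⇒ [8, 30]
  LmaIII TCAAGGGT/8: at [32, 73, 87] ⇒ [40, 81, 95]
  BxoVI AAAT/4: at [104] ⇒ [108]

Pooled cuts: [8, 23, 30, 40, 48, 58, 72, 81, 95, 104, 108]

Fragments:
  [0,8): 8 bp
  [8,23): 15 bp
  [23,30): 7 bp
  [30,40): 10 bp
  [40,48): 8 bp
  [48,58): 10 bp
  [58,72): 14 bp
  [72,81): 9 bp
  [81,95): 14 bp
  [95,104): 9 bp
  [104,108): 4 bp
  [108,113): 5 bp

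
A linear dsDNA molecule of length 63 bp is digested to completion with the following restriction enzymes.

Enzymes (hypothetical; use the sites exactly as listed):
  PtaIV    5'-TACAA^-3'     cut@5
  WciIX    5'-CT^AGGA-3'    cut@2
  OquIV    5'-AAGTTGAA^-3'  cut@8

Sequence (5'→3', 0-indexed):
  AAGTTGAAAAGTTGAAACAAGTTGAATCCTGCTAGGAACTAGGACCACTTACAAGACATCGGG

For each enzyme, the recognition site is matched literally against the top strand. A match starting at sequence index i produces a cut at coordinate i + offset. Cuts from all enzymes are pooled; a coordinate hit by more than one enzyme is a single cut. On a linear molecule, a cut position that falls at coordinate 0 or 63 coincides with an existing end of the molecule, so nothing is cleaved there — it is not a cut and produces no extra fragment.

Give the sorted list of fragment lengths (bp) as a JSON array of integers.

[7,7,8,8,9,10,14]

Scan for sites:
  PtaIV (TACAA, off=5): starts [49] → cuts [54]
  WciIX (CTAGGA, off=2): starts [31, 38] → cuts [33, 40]
  OquIV (AAGTTGAA, off=8): starts [0, 8, 18] → cuts [8, 16, 26]

Pooled cuts: [8, 16, 26, 33, 40, 54]

Fragment lengths:
  [0,8): 8 bp
  [8,16): 8 bp
  [16,26): 10 bp
  [26,33): 7 bp
  [33,40): 7 bp
  [40,54): 14 bp
  [54,63): 9 bp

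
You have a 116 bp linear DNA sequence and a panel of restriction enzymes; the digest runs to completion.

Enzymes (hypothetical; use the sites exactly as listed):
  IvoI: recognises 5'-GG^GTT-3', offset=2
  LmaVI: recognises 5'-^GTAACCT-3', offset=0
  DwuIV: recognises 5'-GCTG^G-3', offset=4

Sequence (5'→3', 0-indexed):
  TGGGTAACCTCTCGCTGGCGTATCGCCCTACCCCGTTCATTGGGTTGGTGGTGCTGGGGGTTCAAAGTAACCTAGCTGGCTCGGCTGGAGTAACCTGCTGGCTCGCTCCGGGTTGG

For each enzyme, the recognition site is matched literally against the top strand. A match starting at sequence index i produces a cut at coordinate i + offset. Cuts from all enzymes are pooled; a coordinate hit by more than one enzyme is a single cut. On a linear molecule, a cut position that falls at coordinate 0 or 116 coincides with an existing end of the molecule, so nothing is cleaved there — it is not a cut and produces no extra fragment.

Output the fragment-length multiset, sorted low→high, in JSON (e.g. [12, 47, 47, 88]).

[2,3,3,5,7,9,11,11,12,13,14,26]

Scan for sites:
  IvoI GGGTT/2: at [41, 57, 109] ⇒ [43, 59, 111]
  LmaVI GTAACCT/0: at [3, 66, 89] ⇒ [3, 66, 89]
  DwuIV GCTGG/4: at [13, 52, 74, 83, 96] ⇒ [17, 56, 78, 87, 100]

All cut coordinates (distinct, sorted): [3, 17, 43, 56, 59, 66, 78, 87, 89, 100, 111]

Fragments:
  [0,3): 3 bp
  [3,17): 14 bp
  [17,43): 26 bp
  [43,56): 13 bp
  [56,59): 3 bp
  [59,66): 7 bp
  [66,78): 12 bp
  [78,87): 9 bp
  [87,89): 2 bp
  [89,100): 11 bp
  [100,111): 11 bp
  [111,116): 5 bp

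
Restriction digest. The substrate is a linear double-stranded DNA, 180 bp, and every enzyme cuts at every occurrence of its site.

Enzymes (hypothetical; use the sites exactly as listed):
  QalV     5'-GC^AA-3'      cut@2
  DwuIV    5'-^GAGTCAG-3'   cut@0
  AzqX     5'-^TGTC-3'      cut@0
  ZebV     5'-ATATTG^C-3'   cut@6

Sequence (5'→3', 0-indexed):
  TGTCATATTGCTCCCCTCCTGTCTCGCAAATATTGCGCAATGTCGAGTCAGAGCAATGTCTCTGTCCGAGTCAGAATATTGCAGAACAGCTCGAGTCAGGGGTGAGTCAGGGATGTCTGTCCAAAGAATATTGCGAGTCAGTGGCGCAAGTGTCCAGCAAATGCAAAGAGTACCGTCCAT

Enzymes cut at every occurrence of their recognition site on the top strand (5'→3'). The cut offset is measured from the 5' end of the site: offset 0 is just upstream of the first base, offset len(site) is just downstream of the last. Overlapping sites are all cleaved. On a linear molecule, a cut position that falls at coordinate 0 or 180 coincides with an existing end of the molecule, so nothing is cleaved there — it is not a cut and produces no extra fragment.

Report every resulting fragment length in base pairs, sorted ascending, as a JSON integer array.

Per-enzyme occurrences:
  QalV GCAA/2: at [25, 36, 52, 145, 156, 162] ⇒ [27, 38, 54, 147, 158, 164]
  DwuIV GAGTCAG/0: at [44, 67, 92, 103, 134] ⇒ [44, 67, 92, 103, 134]
  AzqX TGTC/0: at [0, 19, 40, 56, 62, 113, 117, 150] ⇒ [19, 40, 56, 62, 113, 117, 150] (position 0 is a terminus of the linear molecule — no cut)
  ZebV ATATTGC/6: at [4, 29, 75, 127] ⇒ [10, 35, 81, 133]

All cut coordinates (distinct, sorted): [10, 19, 27, 35, 38, 40, 44, 54, 56, 62, 67, 81, 92, 103, 113, 117, 133, 134, 147, 150, 158, 164]

Fragments:
  [0,10): 10 bp
  [10,19): 9 bp
  [19,27): 8 bp
  [27,35): 8 bp
  [35,38): 3 bp
  [38,40): 2 bp
  [40,44): 4 bp
  [44,54): 10 bp
  [54,56): 2 bp
  [56,62): 6 bp
  [62,67): 5 bp
  [67,81): 14 bp
  [81,92): 11 bp
  [92,103): 11 bp
  [103,113): 10 bp
  [113,117): 4 bp
  [117,133): 16 bp
  [133,134): 1 bp
  [134,147): 13 bp
  [147,150): 3 bp
  [150,158): 8 bp
  [158,164): 6 bp
  [164,180): 16 bp

[1,2,2,3,3,4,4,5,6,6,8,8,8,9,10,10,10,11,11,13,14,16,16]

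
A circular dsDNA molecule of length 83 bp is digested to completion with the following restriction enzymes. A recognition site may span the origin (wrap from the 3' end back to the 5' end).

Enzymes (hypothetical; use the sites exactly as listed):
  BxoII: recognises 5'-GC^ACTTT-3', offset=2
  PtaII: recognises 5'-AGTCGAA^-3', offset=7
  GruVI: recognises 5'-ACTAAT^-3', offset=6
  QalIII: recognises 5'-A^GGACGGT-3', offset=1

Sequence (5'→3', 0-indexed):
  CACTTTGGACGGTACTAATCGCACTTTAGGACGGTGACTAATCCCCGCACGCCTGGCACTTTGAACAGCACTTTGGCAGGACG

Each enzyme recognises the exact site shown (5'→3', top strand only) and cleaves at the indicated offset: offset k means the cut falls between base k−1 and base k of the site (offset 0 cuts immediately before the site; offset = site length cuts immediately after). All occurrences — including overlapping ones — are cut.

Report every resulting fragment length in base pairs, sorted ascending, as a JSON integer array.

[3,6,12,14,15,15,18]

Scan for sites:
  BxoII GCACTTT/2: at [20, 55, 67, 82] ⇒ [1, 22, 57, 69]
  PtaII (AGTCGAA, off=7): no sites
  GruVI ACTAAT/6: at [13, 36] ⇒ [19, 42]
  QalIII AGGACGGT/1: at [27] ⇒ [28]

Pooled cuts: [1, 19, 22, 28, 42, 57, 69]

Fragments:
  1→19: 18 bp
  19→22: 3 bp
  22→28: 6 bp
  28→42: 14 bp
  42→57: 15 bp
  57→69: 12 bp
  69→1 (wrap): 83-69+1 = 15 bp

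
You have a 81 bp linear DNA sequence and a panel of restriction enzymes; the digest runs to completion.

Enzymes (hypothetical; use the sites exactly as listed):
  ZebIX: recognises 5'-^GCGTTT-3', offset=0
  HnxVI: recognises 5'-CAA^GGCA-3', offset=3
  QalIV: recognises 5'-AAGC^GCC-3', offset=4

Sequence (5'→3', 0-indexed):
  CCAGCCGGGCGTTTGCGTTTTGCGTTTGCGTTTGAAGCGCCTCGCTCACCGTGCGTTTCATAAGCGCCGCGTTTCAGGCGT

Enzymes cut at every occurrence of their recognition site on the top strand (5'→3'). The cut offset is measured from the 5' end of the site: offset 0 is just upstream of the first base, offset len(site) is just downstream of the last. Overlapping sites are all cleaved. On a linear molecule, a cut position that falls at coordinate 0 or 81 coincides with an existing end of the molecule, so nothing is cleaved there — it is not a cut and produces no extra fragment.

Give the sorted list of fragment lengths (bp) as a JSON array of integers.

Scan for sites:
  ZebIX (GCGTTT, off=0): starts [8, 14, 21, 27, 52, 68] → cuts [8, 14, 21, 27, 52, 68]
  HnxVI (CAAGGCA, off=3): no sites
  QalIV (AAGCGCC, off=4): starts [34, 61] → cuts [38, 65]

Pooled cuts: [8, 14, 21, 27, 38, 52, 65, 68]

Fragments:
  [0,8): 8 bp
  [8,14): 6 bp
  [14,21): 7 bp
  [21,27): 6 bp
  [27,38): 11 bp
  [38,52): 14 bp
  [52,65): 13 bp
  [65,68): 3 bp
  [68,81): 13 bp

[3,6,6,7,8,11,13,13,14]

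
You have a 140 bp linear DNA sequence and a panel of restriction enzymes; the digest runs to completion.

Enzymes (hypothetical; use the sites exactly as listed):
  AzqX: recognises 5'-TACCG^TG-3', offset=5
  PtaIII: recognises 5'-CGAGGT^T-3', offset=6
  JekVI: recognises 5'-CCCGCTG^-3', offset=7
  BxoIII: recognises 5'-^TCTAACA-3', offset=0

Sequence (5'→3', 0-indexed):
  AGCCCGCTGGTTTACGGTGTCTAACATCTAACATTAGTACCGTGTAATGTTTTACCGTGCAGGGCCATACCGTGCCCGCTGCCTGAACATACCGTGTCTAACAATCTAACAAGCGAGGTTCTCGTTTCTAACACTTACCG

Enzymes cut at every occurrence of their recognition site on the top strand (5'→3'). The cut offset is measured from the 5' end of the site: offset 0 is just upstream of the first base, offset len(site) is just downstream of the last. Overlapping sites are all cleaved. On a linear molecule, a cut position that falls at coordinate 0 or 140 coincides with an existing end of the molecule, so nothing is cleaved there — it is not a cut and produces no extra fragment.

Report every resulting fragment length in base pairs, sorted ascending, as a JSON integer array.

[2,7,7,8,9,9,10,13,14,15,15,15,16]

Site scan:
  AzqX TACCGTG/5: at [37, 52, 67, 89] ⇒ [42, 57, 72, 94]
  PtaIII CGAGGTT/6: at [113] ⇒ [119]
  JekVI CCCGCTG/7: at [2, 74] ⇒ [9, 81]
  BxoIII TCTAACA/0: at [19, 26, 96, 104, 126] ⇒ [19, 26, 96, 104, 126]

All cut coordinates (distinct, sorted): [9, 19, 26, 42, 57, 72, 81, 94, 96, 104, 119, 126]

Fragment lengths:
  [0,9): 9 bp
  [9,19): 10 bp
  [19,26): 7 bp
  [26,42): 16 bp
  [42,57): 15 bp
  [57,72): 15 bp
  [72,81): 9 bp
  [81,94): 13 bp
  [94,96): 2 bp
  [96,104): 8 bp
  [104,119): 15 bp
  [119,126): 7 bp
  [126,140): 14 bp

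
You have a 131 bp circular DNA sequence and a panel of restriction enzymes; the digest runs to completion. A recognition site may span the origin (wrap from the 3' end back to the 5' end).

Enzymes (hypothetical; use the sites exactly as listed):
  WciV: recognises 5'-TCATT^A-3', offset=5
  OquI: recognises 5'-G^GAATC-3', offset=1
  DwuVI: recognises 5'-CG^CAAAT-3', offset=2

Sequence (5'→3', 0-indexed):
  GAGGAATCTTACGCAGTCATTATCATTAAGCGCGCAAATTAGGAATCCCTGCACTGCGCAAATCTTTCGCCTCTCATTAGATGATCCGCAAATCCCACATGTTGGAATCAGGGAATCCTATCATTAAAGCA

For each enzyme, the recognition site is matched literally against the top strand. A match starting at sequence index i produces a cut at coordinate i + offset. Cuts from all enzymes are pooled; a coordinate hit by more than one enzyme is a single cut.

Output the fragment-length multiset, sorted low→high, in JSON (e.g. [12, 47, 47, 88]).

Scan for sites:
  WciV (TCATTA, off=5): starts [16, 22, 73, 120] → cuts [21, 27, 78, 125]
  OquI (GGAATC, off=1): starts [2, 41, 103, 111] → cuts [3, 42, 104, 112]
  DwuVI (CGCAAAT, off=2): starts [32, 56, 86] → cuts [34, 58, 88]

Pooled cuts: [3, 21, 27, 34, 42, 58, 78, 88, 104, 112, 125]

Fragments:
  3→21: 18 bp
  21→27: 6 bp
  27→34: 7 bp
  34→42: 8 bp
  42→58: 16 bp
  58→78: 20 bp
  78→88: 10 bp
  88→104: 16 bp
  104→112: 8 bp
  112→125: 13 bp
  125→3 (wrap): 131-125+3 = 9 bp

[6,7,8,8,9,10,13,16,16,18,20]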